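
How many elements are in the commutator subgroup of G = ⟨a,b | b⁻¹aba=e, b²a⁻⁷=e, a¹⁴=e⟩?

G' = [G, G] is generated by all commutators. The generator-pair commutators are: [a, b] = a².
The subgroup they normally generate is {e, a², a⁴, a⁶, a⁸, a¹⁰, a¹²}, of order 7.
Check: |G/G'| = 28/7 = 4 is the order of the abelianisation.

Answer: 7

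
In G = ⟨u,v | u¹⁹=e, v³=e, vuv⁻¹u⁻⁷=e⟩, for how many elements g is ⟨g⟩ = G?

⟨g⟩ = G would require ord(g) = |G| = 57, but the maximum element order in G is 19 < 57. So G is not cyclic and no single element generates it: the count is 0.

Answer: 0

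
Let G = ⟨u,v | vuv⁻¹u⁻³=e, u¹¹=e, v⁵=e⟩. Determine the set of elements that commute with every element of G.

An element z ∈ Z(G) iff z commutes with every generator.
For example e is central: e·u = u = u·e; e·v = v = v·e.
Whereas u ∉ Z(G) since u·v = uv ≠ u³v = v·u.
Checking each of the 55 elements this way gives Z(G) = {e}, of order 1.

Answer: {e}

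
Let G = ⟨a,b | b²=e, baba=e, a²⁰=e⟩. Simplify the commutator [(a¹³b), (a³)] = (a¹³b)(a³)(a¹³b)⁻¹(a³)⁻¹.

[(a¹³b), (a³)] = (a¹³b)·(a³)·(a¹³b)⁻¹·(a³)⁻¹.
  (a¹³b) · (a³) = a¹⁰b
  (a¹⁰b) · (a¹³b) = a¹⁷
  (a¹⁷) · (a¹⁷) = a¹⁴

Answer: a¹⁴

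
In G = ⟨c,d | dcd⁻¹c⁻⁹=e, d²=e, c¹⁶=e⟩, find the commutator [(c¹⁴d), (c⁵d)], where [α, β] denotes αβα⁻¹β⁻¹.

[(c¹⁴d), (c⁵d)] = (c¹⁴d)·(c⁵d)·(c¹⁴d)⁻¹·(c⁵d)⁻¹.
  (c¹⁴d) · (c⁵d) = c¹¹
  (c¹¹) · (c²d) = c¹³d
  (c¹³d) · (c³d) = c⁸

Answer: c⁸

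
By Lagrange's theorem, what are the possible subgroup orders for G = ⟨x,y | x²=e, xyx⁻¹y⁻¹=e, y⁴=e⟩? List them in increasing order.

|G| = 8 = 2³. By Lagrange's theorem the order of any subgroup divides 8; the divisors of 8 are 1, 2, 4, 8.

Answer: 1, 2, 4, 8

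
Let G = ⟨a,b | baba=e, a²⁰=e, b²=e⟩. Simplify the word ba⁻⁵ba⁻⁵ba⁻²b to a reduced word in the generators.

Multiply left to right, reducing at each step:
  b · a⁻⁵ = a⁵b
  (a⁵b) · b = a⁵
  (a⁵) · a⁻⁵ = e
  e · b = b
  b · a⁻² = a²b
  (a²b) · b = a²

Answer: a²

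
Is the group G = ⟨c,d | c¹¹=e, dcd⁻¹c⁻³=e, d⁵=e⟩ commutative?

c·d = cd but d·c = c³d, so c·d ≠ d·c and G is not abelian.

Answer: No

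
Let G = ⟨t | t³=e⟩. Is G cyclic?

|G| = 3. The element t has order 3 (its powers give 3 distinct elements), so ⟨t⟩ = G and G is cyclic.

Answer: Yes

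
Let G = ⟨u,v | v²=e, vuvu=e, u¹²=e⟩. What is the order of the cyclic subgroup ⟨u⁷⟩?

|⟨u⁷⟩| equals the order of u⁷. Compute successive powers until reaching e:
  (u⁷)¹ = u⁷, (u⁷)² = u², (u⁷)³ = u⁹, (u⁷)⁴ = u⁴, (u⁷)⁵ = u¹¹, (u⁷)⁶ = u⁶, (u⁷)⁷ = u, (u⁷)⁸ = u⁸, (u⁷)⁹ = u³, (u⁷)¹⁰ = u¹⁰, (u⁷)¹¹ = u⁵, (u⁷)¹² = e.
The smallest positive k with (u⁷)ᵏ = e is 12, so |⟨u⁷⟩| = 12.

Answer: 12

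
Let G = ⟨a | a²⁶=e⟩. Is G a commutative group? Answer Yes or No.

G has a single generator, so G is cyclic and hence abelian.

Answer: Yes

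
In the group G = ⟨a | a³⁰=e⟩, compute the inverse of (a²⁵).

The order of (a²⁵) is 6 (smallest k with (a²⁵)ᵏ = e), so (a²⁵)⁻¹ = (a²⁵)⁵ = a⁵.
Check: (a²⁵) · (a⁵) → (a²⁵) · a⁵ = e, giving e as required.

Answer: a⁵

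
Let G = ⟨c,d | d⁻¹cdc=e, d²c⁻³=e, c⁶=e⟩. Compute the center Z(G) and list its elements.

An element z ∈ Z(G) iff z commutes with every generator.
For example c³ is central: (c³)·c = c⁴ = c·(c³); (c³)·d = d⁻¹ = d·(c³).
Whereas c ∉ Z(G) since c·d = cd ≠ c²d⁻¹ = d·c.
Checking each of the 12 elements this way gives Z(G) = {e, c³}, of order 2.

Answer: {e, c³}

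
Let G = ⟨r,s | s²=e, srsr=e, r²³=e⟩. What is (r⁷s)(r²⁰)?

Compute (r⁷s) · (r²⁰) by multiplying left to right and reducing via the relations at each step:
  (r⁷s) · r²⁰ = r¹⁰s

Answer: r¹⁰s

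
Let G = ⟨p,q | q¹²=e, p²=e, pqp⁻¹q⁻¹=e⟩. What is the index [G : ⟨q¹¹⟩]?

First find ord(q¹¹) by computing successive powers:
  (q¹¹)¹ = q¹¹, (q¹¹)² = q¹⁰, (q¹¹)³ = q⁹, (q¹¹)⁴ = q⁸, (q¹¹)⁵ = q⁷, (q¹¹)⁶ = q⁶, (q¹¹)⁷ = q⁵, (q¹¹)⁸ = q⁴, (q¹¹)⁹ = q³, (q¹¹)¹⁰ = q², (q¹¹)¹¹ = q, (q¹¹)¹² = e.
So |⟨q¹¹⟩| = ord(q¹¹) = 12. With |G| = 24, by Lagrange [G : ⟨q¹¹⟩] = 24/12 = 2.

Answer: 2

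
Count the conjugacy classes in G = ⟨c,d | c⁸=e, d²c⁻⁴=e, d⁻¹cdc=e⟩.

The conjugacy classes (representative and size) are:
  [e] (size 1), [c⁷] (size 2), [c⁶] (size 2), [c³] (size 2), [c⁴] (size 1), [c²d⁻¹] (size 4), [c³d⁻¹] (size 4).
Class equation: 1 + 2 + 2 + 2 + 1 + 4 + 4 = 16 = |G|. So G has 7 conjugacy classes.

Answer: 7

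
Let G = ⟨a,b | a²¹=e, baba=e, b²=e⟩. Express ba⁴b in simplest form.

Multiply left to right, reducing at each step:
  b · a⁴ = a¹⁷b
  (a¹⁷b) · b = a¹⁷

Answer: a¹⁷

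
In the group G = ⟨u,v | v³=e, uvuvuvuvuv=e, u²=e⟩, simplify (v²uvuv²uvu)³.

Compute successive powers of (v²uvuv²uvu), reducing at each step:
  (v²uvuv²uvu)²: (v²uvuv²uvu) · v² = vuv²uvuv²uv;   (vuv²uvuv²uv) · u = uvuv²uvuv²uv;   (uvuv²uvuv²uv) · v = uv²uvuv²uvu;   (uv²uvuv²uvu) · u = uv²uvuv²uv;   (uv²uvuv²uv) · v² = uv²uvuv²u;   (uv²uvuv²u) · u = uv²uvuv²;   (uv²uvuv²) · v = uv²uvu;   (uv²uvu) · u = uv²uv
  (v²uvuv²uvu)³: (uv²uv) · v² = uv²u;   (uv²u) · u = uv²;   (uv²) · v = u;   u · u = e;   e · v² = v²;   (v²) · u = v²u;   (v²u) · v = v²uv;   (v²uv) · u = v²uvu

Answer: v²uvu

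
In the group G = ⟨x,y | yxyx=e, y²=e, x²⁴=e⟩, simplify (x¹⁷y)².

Compute successive powers of (x¹⁷y), reducing at each step:
  (x¹⁷y)²: (x¹⁷y) · x¹⁷ = y;   y · y = e

Answer: e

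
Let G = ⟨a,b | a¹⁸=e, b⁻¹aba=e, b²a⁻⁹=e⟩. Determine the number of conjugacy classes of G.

The conjugacy classes (representative and size) are:
  [e] (size 1), [a¹⁷] (size 2), [a¹⁶] (size 2), [a³] (size 2), [a¹⁴] (size 2), [a¹³] (size 2), [a¹²] (size 2), [a¹¹] (size 2), [a¹⁰] (size 2), [a⁹] (size 1), [a⁸b] (size 9), [ab] (size 9).
Class equation: 1 + 2 + 2 + 2 + 2 + 2 + 2 + 2 + 2 + 1 + 9 + 9 = 36 = |G|. So G has 12 conjugacy classes.

Answer: 12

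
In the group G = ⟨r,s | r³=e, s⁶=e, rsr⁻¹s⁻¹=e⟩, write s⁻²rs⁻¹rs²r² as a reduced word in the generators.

Multiply left to right, reducing at each step:
  (s⁴) · r = rs⁴
  (rs⁴) · s⁻¹ = rs³
  (rs³) · r = r²s³
  (r²s³) · s² = r²s⁵
  (r²s⁵) · r² = rs⁵

Answer: rs⁵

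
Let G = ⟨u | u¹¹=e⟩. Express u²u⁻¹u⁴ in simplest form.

Multiply left to right, reducing at each step:
  (u²) · u⁻¹ = u
  u · u⁴ = u⁵

Answer: u⁵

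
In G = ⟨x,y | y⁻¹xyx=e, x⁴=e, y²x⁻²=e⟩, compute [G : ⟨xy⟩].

First find ord(xy) by computing successive powers:
  (xy)¹ = xy, (xy)² = x², (xy)³ = xy⁻¹, (xy)⁴ = e.
So |⟨xy⟩| = ord(xy) = 4. With |G| = 8, by Lagrange [G : ⟨xy⟩] = 8/4 = 2.

Answer: 2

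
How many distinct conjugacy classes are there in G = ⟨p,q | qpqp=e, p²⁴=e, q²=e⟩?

The conjugacy classes (representative and size) are:
  [e] (size 1), [p²³] (size 2), [p²] (size 2), [p³] (size 2), [p²⁰] (size 2), [p¹⁹] (size 2), [p⁶] (size 2), [p⁷] (size 2), [p⁸] (size 2), [p⁹] (size 2), [p¹⁴] (size 2), [p¹¹] (size 2), [p¹²] (size 1), [p⁴q] (size 12), [p⁵q] (size 12).
Class equation: 1 + 2 + 2 + 2 + 2 + 2 + 2 + 2 + 2 + 2 + 2 + 2 + 1 + 12 + 12 = 48 = |G|. So G has 15 conjugacy classes.

Answer: 15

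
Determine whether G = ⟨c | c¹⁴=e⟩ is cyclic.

|G| = 14. The element c has order 14 (its powers give 14 distinct elements), so ⟨c⟩ = G and G is cyclic.

Answer: Yes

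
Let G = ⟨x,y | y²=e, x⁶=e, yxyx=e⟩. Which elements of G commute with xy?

⟨xy⟩ ⊆ C_G(xy) since powers of xy commute with xy; so |C_G(xy)| ≥ |⟨xy⟩| = 2.
By orbit–stabilizer, |C_G(xy)| = |G| / |conj. class of xy| = 12 / 3 = 4.
The 4 elements commuting with xy are {e, x³, xy, x⁴y}.

Answer: {e, x³, xy, x⁴y}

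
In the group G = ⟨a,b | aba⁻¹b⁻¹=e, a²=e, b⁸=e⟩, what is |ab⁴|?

Compute successive powers until reaching e:
  (ab⁴)¹ = ab⁴, (ab⁴)² = e.
The smallest positive k with (ab⁴)ᵏ = e is 2.

Answer: 2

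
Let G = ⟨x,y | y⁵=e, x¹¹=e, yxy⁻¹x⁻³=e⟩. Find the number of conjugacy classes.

The conjugacy classes (representative and size) are:
  [e] (size 1), [x³] (size 5), [x⁶] (size 5), [x⁷y] (size 11), [x⁹y²] (size 11), [x⁷y³] (size 11), [x⁷y⁴] (size 11).
Class equation: 1 + 5 + 5 + 11 + 11 + 11 + 11 = 55 = |G|. So G has 7 conjugacy classes.

Answer: 7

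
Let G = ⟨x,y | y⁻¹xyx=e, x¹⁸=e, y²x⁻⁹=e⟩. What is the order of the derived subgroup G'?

G' = [G, G] is generated by all commutators. The generator-pair commutators are: [x, y] = x².
The subgroup they normally generate is {e, x², x⁴, x⁶, x⁸, x¹⁰, x¹², x¹⁴, x¹⁶}, of order 9.
Check: |G/G'| = 36/9 = 4 is the order of the abelianisation.

Answer: 9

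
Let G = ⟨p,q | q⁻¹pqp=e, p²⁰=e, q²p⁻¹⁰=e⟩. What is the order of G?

Enumerate words in the generators, reducing via the relations: the distinct elements are
  {e, p, q, pq, p², p³, p⁴, p⁵, p⁶, p⁷, p⁸, p⁹, p²q, p³q, p¹², p¹³, p¹¹, p¹⁰, p¹⁴, p¹⁵, p¹⁶, p¹⁷, p¹⁸, p¹⁹, p⁴q, p⁵q, p⁶q, p⁷q, p⁸q, p⁹q, q⁻¹, pq⁻¹, p²q⁻¹, p³q⁻¹, p⁴q⁻¹, p⁵q⁻¹, p⁶q⁻¹, p⁷q⁻¹, p⁸q⁻¹, p⁹q⁻¹}.
No further products give new elements, so |G| = 40.

Answer: 40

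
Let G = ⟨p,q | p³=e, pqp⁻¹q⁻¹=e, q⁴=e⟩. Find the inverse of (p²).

The order of (p²) is 3 (smallest k with (p²)ᵏ = e), so (p²)⁻¹ = (p²)² = p.
Check: (p²) · p → (p²) · p = e, giving e as required.

Answer: p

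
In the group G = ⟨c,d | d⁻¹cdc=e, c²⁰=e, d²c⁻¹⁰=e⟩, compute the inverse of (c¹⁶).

The order of (c¹⁶) is 5 (smallest k with (c¹⁶)ᵏ = e), so (c¹⁶)⁻¹ = (c¹⁶)⁴ = c⁴.
Check: (c¹⁶) · (c⁴) → (c¹⁶) · c⁴ = e, giving e as required.

Answer: c⁴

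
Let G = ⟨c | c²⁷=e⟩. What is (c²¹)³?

Compute successive powers of (c²¹), reducing at each step:
  (c²¹)²: (c²¹) · c²¹ = c¹⁵
  (c²¹)³: (c¹⁵) · c²¹ = c⁹

Answer: c⁹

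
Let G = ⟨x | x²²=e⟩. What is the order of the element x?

Compute successive powers until reaching e:
  x¹ = x, x² = x², x³ = x³, x⁴ = x⁴, x⁵ = x⁵, x⁶ = x⁶, x⁷ = x⁷, x⁸ = x⁸, x⁹ = x⁹, x¹⁰ = x¹⁰, x¹¹ = x¹¹, x¹² = x¹², x¹³ = x¹³, x¹⁴ = x¹⁴, x¹⁵ = x¹⁵, x¹⁶ = x¹⁶, x¹⁷ = x¹⁷, x¹⁸ = x¹⁸, x¹⁹ = x¹⁹, x²⁰ = x²⁰, x²¹ = x²¹, x²² = e.
The smallest positive k with xᵏ = e is 22.

Answer: 22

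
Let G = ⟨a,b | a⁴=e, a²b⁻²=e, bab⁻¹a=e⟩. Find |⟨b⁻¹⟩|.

|⟨b⁻¹⟩| equals the order of b⁻¹. Compute successive powers until reaching e:
  (b⁻¹)¹ = b⁻¹, (b⁻¹)² = a², (b⁻¹)³ = b, (b⁻¹)⁴ = e.
The smallest positive k with (b⁻¹)ᵏ = e is 4, so |⟨b⁻¹⟩| = 4.

Answer: 4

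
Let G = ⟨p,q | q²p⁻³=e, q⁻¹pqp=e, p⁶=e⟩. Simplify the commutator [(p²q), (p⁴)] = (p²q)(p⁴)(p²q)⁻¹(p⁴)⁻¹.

[(p²q), (p⁴)] = (p²q)·(p⁴)·(p²q)⁻¹·(p⁴)⁻¹.
  (p²q) · (p⁴) = pq⁻¹
  (pq⁻¹) · (p²q⁻¹) = p²
  (p²) · (p²) = p⁴

Answer: p⁴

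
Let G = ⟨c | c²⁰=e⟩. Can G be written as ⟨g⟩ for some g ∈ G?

|G| = 20. The element c has order 20 (its powers give 20 distinct elements), so ⟨c⟩ = G and G is cyclic.

Answer: Yes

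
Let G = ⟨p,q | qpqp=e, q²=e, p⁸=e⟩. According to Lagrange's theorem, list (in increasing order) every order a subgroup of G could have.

|G| = 16 = 2⁴. By Lagrange's theorem the order of any subgroup divides 16; the divisors of 16 are 1, 2, 4, 8, 16.

Answer: 1, 2, 4, 8, 16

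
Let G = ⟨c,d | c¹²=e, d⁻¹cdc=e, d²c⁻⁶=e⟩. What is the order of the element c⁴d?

Compute successive powers until reaching e:
  (c⁴d)¹ = c⁴d, (c⁴d)² = c⁶, (c⁴d)³ = c⁴d⁻¹, (c⁴d)⁴ = e.
The smallest positive k with (c⁴d)ᵏ = e is 4.

Answer: 4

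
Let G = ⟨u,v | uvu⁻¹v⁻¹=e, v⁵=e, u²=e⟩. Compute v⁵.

Compute successive powers of v, reducing at each step:
  v²: v · v = v²
  v³: (v²) · v = v³
  v⁴: (v³) · v = v⁴
  v⁵: (v⁴) · v = e

Answer: e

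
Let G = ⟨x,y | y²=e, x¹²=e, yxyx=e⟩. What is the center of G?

An element z ∈ Z(G) iff z commutes with every generator.
For example x⁶ is central: (x⁶)·x = x⁷ = x·(x⁶); (x⁶)·y = x⁶y = y·(x⁶).
Whereas x ∉ Z(G) since x·y = xy ≠ x¹¹y = y·x.
Checking each of the 24 elements this way gives Z(G) = {e, x⁶}, of order 2.

Answer: {e, x⁶}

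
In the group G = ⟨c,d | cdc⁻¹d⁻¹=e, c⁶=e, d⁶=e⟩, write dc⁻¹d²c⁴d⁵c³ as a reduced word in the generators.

Multiply left to right, reducing at each step:
  d · c⁻¹ = c⁵d
  (c⁵d) · d² = c⁵d³
  (c⁵d³) · c⁴ = c³d³
  (c³d³) · d⁵ = c³d²
  (c³d²) · c³ = d²

Answer: d²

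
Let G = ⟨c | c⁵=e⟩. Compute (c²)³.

Compute successive powers of (c²), reducing at each step:
  (c²)²: (c²) · c² = c⁴
  (c²)³: (c⁴) · c² = c

Answer: c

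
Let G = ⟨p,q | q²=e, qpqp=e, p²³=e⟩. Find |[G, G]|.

G' = [G, G] is generated by all commutators. The generator-pair commutators are: [p, q] = p².
The subgroup they normally generate is {e, p, p², p³, p⁴, p⁵, p⁶, p⁷, p⁸, p⁹, p¹⁰, p¹¹, p¹², p¹³, p¹⁴, p¹⁵, p¹⁶, p¹⁷, p¹⁸, p¹⁹, p²⁰, p²¹, p²²}, of order 23.
Check: |G/G'| = 46/23 = 2 is the order of the abelianisation.

Answer: 23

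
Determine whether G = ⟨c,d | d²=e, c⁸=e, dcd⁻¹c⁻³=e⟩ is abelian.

c·d = cd but d·c = c³d, so c·d ≠ d·c and G is not abelian.

Answer: No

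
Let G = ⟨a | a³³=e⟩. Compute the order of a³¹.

Compute successive powers until reaching e:
  (a³¹)¹ = a³¹, (a³¹)² = a²⁹, (a³¹)³ = a²⁷, (a³¹)⁴ = a²⁵, (a³¹)⁵ = a²³, (a³¹)⁶ = a²¹, (a³¹)⁷ = a¹⁹, (a³¹)⁸ = a¹⁷, (a³¹)⁹ = a¹⁵, (a³¹)¹⁰ = a¹³, (a³¹)¹¹ = a¹¹, (a³¹)¹² = a⁹, (a³¹)¹³ = a⁷, (a³¹)¹⁴ = a⁵, (a³¹)¹⁵ = a³, (a³¹)¹⁶ = a, (a³¹)¹⁷ = a³², (a³¹)¹⁸ = a³⁰, (a³¹)¹⁹ = a²⁸, (a³¹)²⁰ = a²⁶, (a³¹)²¹ = a²⁴, (a³¹)²² = a²², (a³¹)²³ = a²⁰, (a³¹)²⁴ = a¹⁸, (a³¹)²⁵ = a¹⁶, (a³¹)²⁶ = a¹⁴, (a³¹)²⁷ = a¹², (a³¹)²⁸ = a¹⁰, (a³¹)²⁹ = a⁸, (a³¹)³⁰ = a⁶, (a³¹)³¹ = a⁴, (a³¹)³² = a², (a³¹)³³ = e.
The smallest positive k with (a³¹)ᵏ = e is 33.

Answer: 33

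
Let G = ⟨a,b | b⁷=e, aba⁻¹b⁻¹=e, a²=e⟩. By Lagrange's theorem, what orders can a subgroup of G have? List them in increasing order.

|G| = 14 = 2 · 7. By Lagrange's theorem the order of any subgroup divides 14; the divisors of 14 are 1, 2, 7, 14.

Answer: 1, 2, 7, 14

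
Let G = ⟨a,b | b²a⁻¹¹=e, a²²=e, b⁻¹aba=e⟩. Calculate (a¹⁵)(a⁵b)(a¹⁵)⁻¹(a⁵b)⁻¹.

[(a¹⁵), (a⁵b)] = (a¹⁵)·(a⁵b)·(a¹⁵)⁻¹·(a⁵b)⁻¹.
  (a¹⁵) · (a⁵b) = a⁹b⁻¹
  (a⁹b⁻¹) · (a⁷) = a²b⁻¹
  (a²b⁻¹) · (a⁵b⁻¹) = a⁸

Answer: a⁸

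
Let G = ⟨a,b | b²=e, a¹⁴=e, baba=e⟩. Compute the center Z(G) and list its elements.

An element z ∈ Z(G) iff z commutes with every generator.
For example a⁷ is central: (a⁷)·a = a⁸ = a·(a⁷); (a⁷)·b = a⁷b = b·(a⁷).
Whereas a ∉ Z(G) since a·b = ab ≠ a¹³b = b·a.
Checking each of the 28 elements this way gives Z(G) = {e, a⁷}, of order 2.

Answer: {e, a⁷}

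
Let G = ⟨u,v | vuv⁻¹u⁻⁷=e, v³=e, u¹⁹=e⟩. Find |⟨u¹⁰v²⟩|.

|⟨u¹⁰v²⟩| equals the order of u¹⁰v². Compute successive powers until reaching e:
  (u¹⁰v²)¹ = u¹⁰v², (u¹⁰v²)² = u⁶v, (u¹⁰v²)³ = e.
The smallest positive k with (u¹⁰v²)ᵏ = e is 3, so |⟨u¹⁰v²⟩| = 3.

Answer: 3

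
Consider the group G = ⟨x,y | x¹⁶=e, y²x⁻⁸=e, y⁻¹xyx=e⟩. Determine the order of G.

Enumerate words in the generators, reducing via the relations: the distinct elements are
  {e, x, y, xy, x², x³, x⁴, x⁵, x⁶, x⁷, x⁸, x⁹, x²y, x³y, x¹², x¹³, x¹¹, x¹⁰, x¹⁴, x¹⁵, x⁴y, x⁵y, x⁶y, x⁷y, y⁻¹, xy⁻¹, x²y⁻¹, x³y⁻¹, x⁴y⁻¹, x⁵y⁻¹, x⁶y⁻¹, x⁷y⁻¹}.
No further products give new elements, so |G| = 32.

Answer: 32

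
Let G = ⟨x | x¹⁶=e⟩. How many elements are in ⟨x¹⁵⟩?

|⟨x¹⁵⟩| equals the order of x¹⁵. Compute successive powers until reaching e:
  (x¹⁵)¹ = x¹⁵, (x¹⁵)² = x¹⁴, (x¹⁵)³ = x¹³, (x¹⁵)⁴ = x¹², (x¹⁵)⁵ = x¹¹, (x¹⁵)⁶ = x¹⁰, (x¹⁵)⁷ = x⁹, (x¹⁵)⁸ = x⁸, (x¹⁵)⁹ = x⁷, (x¹⁵)¹⁰ = x⁶, (x¹⁵)¹¹ = x⁵, (x¹⁵)¹² = x⁴, (x¹⁵)¹³ = x³, (x¹⁵)¹⁴ = x², (x¹⁵)¹⁵ = x, (x¹⁵)¹⁶ = e.
The smallest positive k with (x¹⁵)ᵏ = e is 16, so |⟨x¹⁵⟩| = 16.

Answer: 16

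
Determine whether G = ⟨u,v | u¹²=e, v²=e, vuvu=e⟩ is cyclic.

Every cyclic group is abelian. But u·v = uv while v·u = u¹¹v, so u·v ≠ v·u and G is not abelian. Hence G is not cyclic.

Answer: No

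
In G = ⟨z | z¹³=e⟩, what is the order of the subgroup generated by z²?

|⟨z²⟩| equals the order of z². Compute successive powers until reaching e:
  (z²)¹ = z², (z²)² = z⁴, (z²)³ = z⁶, (z²)⁴ = z⁸, (z²)⁵ = z¹⁰, (z²)⁶ = z¹², (z²)⁷ = z, (z²)⁸ = z³, (z²)⁹ = z⁵, (z²)¹⁰ = z⁷, (z²)¹¹ = z⁹, (z²)¹² = z¹¹, (z²)¹³ = e.
The smallest positive k with (z²)ᵏ = e is 13, so |⟨z²⟩| = 13.

Answer: 13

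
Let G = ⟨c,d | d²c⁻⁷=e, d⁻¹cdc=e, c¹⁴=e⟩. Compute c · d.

Compute c · d by multiplying left to right and reducing via the relations at each step:
  c · d = cd

Answer: cd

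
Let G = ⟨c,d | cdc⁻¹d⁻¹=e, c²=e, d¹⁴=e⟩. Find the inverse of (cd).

The order of (cd) is 14 (smallest k with (cd)ᵏ = e), so (cd)⁻¹ = (cd)¹³ = cd¹³.
Check: (cd) · (cd¹³) → (cd) · c = d;   d · d¹³ = e, giving e as required.

Answer: cd¹³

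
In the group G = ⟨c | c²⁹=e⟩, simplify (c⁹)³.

Compute successive powers of (c⁹), reducing at each step:
  (c⁹)²: (c⁹) · c⁹ = c¹⁸
  (c⁹)³: (c¹⁸) · c⁹ = c²⁷

Answer: c²⁷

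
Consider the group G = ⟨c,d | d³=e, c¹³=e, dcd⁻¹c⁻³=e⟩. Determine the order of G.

Enumerate words in the generators, reducing via the relations: the distinct elements are
  {c, d, e, cd, c², c³, c⁴, c⁵, c⁶, c⁷, c⁸, c⁹, d², cd², c²d, c³d, c¹², c¹¹, c¹⁰, c⁴d, c⁵d, c⁶d, c⁷d, c⁸d, c⁹d, c²d², c³d², c¹²d, c¹¹d, c¹⁰d, c⁴d², c⁵d², c⁶d², c⁷d², c⁸d², c⁹d², c¹²d², c¹¹d², c¹⁰d²}.
No further products give new elements, so |G| = 39.

Answer: 39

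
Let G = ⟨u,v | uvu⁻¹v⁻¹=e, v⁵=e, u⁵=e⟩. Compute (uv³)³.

Compute successive powers of (uv³), reducing at each step:
  (uv³)²: (uv³) · u = u²v³;   (u²v³) · v³ = u²v
  (uv³)³: (u²v) · u = u³v;   (u³v) · v³ = u³v⁴

Answer: u³v⁴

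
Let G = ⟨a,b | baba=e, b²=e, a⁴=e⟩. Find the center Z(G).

An element z ∈ Z(G) iff z commutes with every generator.
For example a² is central: (a²)·a = a³ = a·(a²); (a²)·b = a²b = b·(a²).
Whereas a ∉ Z(G) since a·b = ab ≠ a³b = b·a.
Checking each of the 8 elements this way gives Z(G) = {e, a²}, of order 2.

Answer: {e, a²}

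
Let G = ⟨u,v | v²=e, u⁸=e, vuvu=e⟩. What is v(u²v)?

Compute v · (u²v) by multiplying left to right and reducing via the relations at each step:
  v · u² = u⁶v
  (u⁶v) · v = u⁶

Answer: u⁶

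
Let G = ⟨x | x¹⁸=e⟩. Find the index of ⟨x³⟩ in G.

First find ord(x³) by computing successive powers:
  (x³)¹ = x³, (x³)² = x⁶, (x³)³ = x⁹, (x³)⁴ = x¹², (x³)⁵ = x¹⁵, (x³)⁶ = e.
So |⟨x³⟩| = ord(x³) = 6. With |G| = 18, by Lagrange [G : ⟨x³⟩] = 18/6 = 3.

Answer: 3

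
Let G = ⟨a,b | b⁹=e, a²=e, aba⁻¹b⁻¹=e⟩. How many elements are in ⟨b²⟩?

|⟨b²⟩| equals the order of b². Compute successive powers until reaching e:
  (b²)¹ = b², (b²)² = b⁴, (b²)³ = b⁶, (b²)⁴ = b⁸, (b²)⁵ = b, (b²)⁶ = b³, (b²)⁷ = b⁵, (b²)⁸ = b⁷, (b²)⁹ = e.
The smallest positive k with (b²)ᵏ = e is 9, so |⟨b²⟩| = 9.

Answer: 9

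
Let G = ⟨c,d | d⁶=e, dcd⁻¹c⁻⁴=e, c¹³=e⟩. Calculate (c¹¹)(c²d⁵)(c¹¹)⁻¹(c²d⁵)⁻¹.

[(c¹¹), (c²d⁵)] = (c¹¹)·(c²d⁵)·(c¹¹)⁻¹·(c²d⁵)⁻¹.
  (c¹¹) · (c²d⁵) = d⁵
  (d⁵) · (c²) = c⁷d⁵
  (c⁷d⁵) · (c⁵d) = c⁵

Answer: c⁵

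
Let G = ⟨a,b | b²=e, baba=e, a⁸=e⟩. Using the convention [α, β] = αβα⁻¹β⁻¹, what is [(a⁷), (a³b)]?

[(a⁷), (a³b)] = (a⁷)·(a³b)·(a⁷)⁻¹·(a³b)⁻¹.
  (a⁷) · (a³b) = a²b
  (a²b) · a = ab
  (ab) · (a³b) = a⁶

Answer: a⁶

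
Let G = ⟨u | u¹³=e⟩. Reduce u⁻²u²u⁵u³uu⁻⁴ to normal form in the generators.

Multiply left to right, reducing at each step:
  (u¹¹) · u² = e
  e · u⁵ = u⁵
  (u⁵) · u³ = u⁸
  (u⁸) · u = u⁹
  (u⁹) · u⁻⁴ = u⁵

Answer: u⁵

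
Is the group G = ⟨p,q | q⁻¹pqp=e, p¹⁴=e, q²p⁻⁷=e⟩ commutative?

p·q = pq but q·p = p⁶q⁻¹, so p·q ≠ q·p and G is not abelian.

Answer: No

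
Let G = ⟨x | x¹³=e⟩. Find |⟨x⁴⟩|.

|⟨x⁴⟩| equals the order of x⁴. Compute successive powers until reaching e:
  (x⁴)¹ = x⁴, (x⁴)² = x⁸, (x⁴)³ = x¹², (x⁴)⁴ = x³, (x⁴)⁵ = x⁷, (x⁴)⁶ = x¹¹, (x⁴)⁷ = x², (x⁴)⁸ = x⁶, (x⁴)⁹ = x¹⁰, (x⁴)¹⁰ = x, (x⁴)¹¹ = x⁵, (x⁴)¹² = x⁹, (x⁴)¹³ = e.
The smallest positive k with (x⁴)ᵏ = e is 13, so |⟨x⁴⟩| = 13.

Answer: 13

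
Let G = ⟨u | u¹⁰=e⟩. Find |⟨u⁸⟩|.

|⟨u⁸⟩| equals the order of u⁸. Compute successive powers until reaching e:
  (u⁸)¹ = u⁸, (u⁸)² = u⁶, (u⁸)³ = u⁴, (u⁸)⁴ = u², (u⁸)⁵ = e.
The smallest positive k with (u⁸)ᵏ = e is 5, so |⟨u⁸⟩| = 5.

Answer: 5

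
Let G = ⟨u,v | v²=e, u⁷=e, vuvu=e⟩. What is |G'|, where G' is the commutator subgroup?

G' = [G, G] is generated by all commutators. The generator-pair commutators are: [u, v] = u².
The subgroup they normally generate is {e, u, u², u³, u⁴, u⁵, u⁶}, of order 7.
Check: |G/G'| = 14/7 = 2 is the order of the abelianisation.

Answer: 7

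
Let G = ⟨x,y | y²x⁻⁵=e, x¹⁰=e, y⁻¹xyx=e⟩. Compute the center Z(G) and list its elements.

An element z ∈ Z(G) iff z commutes with every generator.
For example x⁵ is central: (x⁵)·x = x⁶ = x·(x⁵); (x⁵)·y = y⁻¹ = y·(x⁵).
Whereas x ∉ Z(G) since x·y = xy ≠ x⁴y⁻¹ = y·x.
Checking each of the 20 elements this way gives Z(G) = {e, x⁵}, of order 2.

Answer: {e, x⁵}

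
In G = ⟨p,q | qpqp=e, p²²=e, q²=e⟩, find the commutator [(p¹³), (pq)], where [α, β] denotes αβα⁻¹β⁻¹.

[(p¹³), (pq)] = (p¹³)·(pq)·(p¹³)⁻¹·(pq)⁻¹.
  (p¹³) · (pq) = p¹⁴q
  (p¹⁴q) · (p⁹) = p⁵q
  (p⁵q) · (pq) = p⁴

Answer: p⁴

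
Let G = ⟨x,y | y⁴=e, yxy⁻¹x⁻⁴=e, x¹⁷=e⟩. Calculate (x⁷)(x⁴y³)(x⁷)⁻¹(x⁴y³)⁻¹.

[(x⁷), (x⁴y³)] = (x⁷)·(x⁴y³)·(x⁷)⁻¹·(x⁴y³)⁻¹.
  (x⁷) · (x⁴y³) = x¹¹y³
  (x¹¹y³) · (x¹⁰) = x⁵y³
  (x⁵y³) · (xy) = x

Answer: x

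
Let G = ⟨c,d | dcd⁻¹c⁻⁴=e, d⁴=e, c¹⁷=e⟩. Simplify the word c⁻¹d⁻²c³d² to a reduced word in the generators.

Multiply left to right, reducing at each step:
  (c¹⁶) · d⁻² = c¹⁶d²
  (c¹⁶d²) · c³ = c¹³d²
  (c¹³d²) · d² = c¹³

Answer: c¹³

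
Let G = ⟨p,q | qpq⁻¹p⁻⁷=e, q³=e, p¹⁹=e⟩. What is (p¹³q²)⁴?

Compute successive powers of (p¹³q²), reducing at each step:
  (p¹³q²)²: (p¹³q²) · p¹³ = p⁴q²;   (p⁴q²) · q² = p⁴q
  (p¹³q²)³: (p⁴q) · p¹³ = q;   q · q² = e
  (p¹³q²)⁴: e · p¹³ = p¹³;   (p¹³) · q² = p¹³q²

Answer: p¹³q²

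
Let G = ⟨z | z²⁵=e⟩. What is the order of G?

G is generated by a single element, so G is cyclic. The relator gives z²⁵ = e and no smaller power is forced to be e, so the 25 powers {e, z, z², z³, z⁴, z⁵, z⁶, z⁷, z⁸, z⁹, z²², z²³, z²¹, z²⁰, z²⁴, z¹², z¹³, z¹¹, z¹⁰, z¹⁴, z¹⁵, z¹⁶, z¹⁷, z¹⁸, z¹⁹} are distinct. Hence |G| = 25.

Answer: 25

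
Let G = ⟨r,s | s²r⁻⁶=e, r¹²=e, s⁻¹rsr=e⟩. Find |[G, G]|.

G' = [G, G] is generated by all commutators. The generator-pair commutators are: [r, s] = r².
The subgroup they normally generate is {e, r², r⁴, r⁶, r⁸, r¹⁰}, of order 6.
Check: |G/G'| = 24/6 = 4 is the order of the abelianisation.

Answer: 6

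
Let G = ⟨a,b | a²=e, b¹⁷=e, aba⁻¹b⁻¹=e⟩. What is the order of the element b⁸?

Compute successive powers until reaching e:
  (b⁸)¹ = b⁸, (b⁸)² = b¹⁶, (b⁸)³ = b⁷, (b⁸)⁴ = b¹⁵, (b⁸)⁵ = b⁶, (b⁸)⁶ = b¹⁴, (b⁸)⁷ = b⁵, (b⁸)⁸ = b¹³, (b⁸)⁹ = b⁴, (b⁸)¹⁰ = b¹², (b⁸)¹¹ = b³, (b⁸)¹² = b¹¹, (b⁸)¹³ = b², (b⁸)¹⁴ = b¹⁰, (b⁸)¹⁵ = b, (b⁸)¹⁶ = b⁹, (b⁸)¹⁷ = e.
The smallest positive k with (b⁸)ᵏ = e is 17.

Answer: 17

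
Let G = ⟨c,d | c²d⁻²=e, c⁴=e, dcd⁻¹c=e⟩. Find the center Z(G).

An element z ∈ Z(G) iff z commutes with every generator.
For example c² is central: (c²)·c = c³ = c·(c²); (c²)·d = d⁻¹ = d·(c²).
Whereas c ∉ Z(G) since c·d = cd ≠ cd⁻¹ = d·c.
Checking each of the 8 elements this way gives Z(G) = {e, c²}, of order 2.

Answer: {e, c²}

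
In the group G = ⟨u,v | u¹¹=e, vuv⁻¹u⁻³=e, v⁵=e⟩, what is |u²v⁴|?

Compute successive powers until reaching e:
  (u²v⁴)¹ = u²v⁴, (u²v⁴)² = u¹⁰v³, (u²v⁴)³ = u⁹v², (u²v⁴)⁴ = u⁵v, (u²v⁴)⁵ = e.
The smallest positive k with (u²v⁴)ᵏ = e is 5.

Answer: 5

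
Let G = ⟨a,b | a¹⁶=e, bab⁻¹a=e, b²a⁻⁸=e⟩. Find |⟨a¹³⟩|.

|⟨a¹³⟩| equals the order of a¹³. Compute successive powers until reaching e:
  (a¹³)¹ = a¹³, (a¹³)² = a¹⁰, (a¹³)³ = a⁷, (a¹³)⁴ = a⁴, (a¹³)⁵ = a, (a¹³)⁶ = a¹⁴, (a¹³)⁷ = a¹¹, (a¹³)⁸ = a⁸, (a¹³)⁹ = a⁵, (a¹³)¹⁰ = a², (a¹³)¹¹ = a¹⁵, (a¹³)¹² = a¹², (a¹³)¹³ = a⁹, (a¹³)¹⁴ = a⁶, (a¹³)¹⁵ = a³, (a¹³)¹⁶ = e.
The smallest positive k with (a¹³)ᵏ = e is 16, so |⟨a¹³⟩| = 16.

Answer: 16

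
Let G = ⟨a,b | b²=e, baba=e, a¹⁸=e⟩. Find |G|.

Enumerate words in the generators, reducing via the relations: the distinct elements are
  {a, b, e, ab, a², a³, a⁴, a⁵, a⁶, a⁷, a⁸, a⁹, a²b, a³b, a¹², a¹³, a¹¹, a¹⁰, a¹⁴, a¹⁵, a¹⁶, a¹⁷, a⁴b, a⁵b, a⁶b, a⁷b, a⁸b, a⁹b, a¹²b, a¹³b, a¹¹b, a¹⁰b, a¹⁴b, a¹⁵b, a¹⁶b, a¹⁷b}.
No further products give new elements, so |G| = 36.

Answer: 36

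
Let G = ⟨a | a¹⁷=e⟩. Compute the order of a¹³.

Compute successive powers until reaching e:
  (a¹³)¹ = a¹³, (a¹³)² = a⁹, (a¹³)³ = a⁵, (a¹³)⁴ = a, (a¹³)⁵ = a¹⁴, (a¹³)⁶ = a¹⁰, (a¹³)⁷ = a⁶, (a¹³)⁸ = a², (a¹³)⁹ = a¹⁵, (a¹³)¹⁰ = a¹¹, (a¹³)¹¹ = a⁷, (a¹³)¹² = a³, (a¹³)¹³ = a¹⁶, (a¹³)¹⁴ = a¹², (a¹³)¹⁵ = a⁸, (a¹³)¹⁶ = a⁴, (a¹³)¹⁷ = e.
The smallest positive k with (a¹³)ᵏ = e is 17.

Answer: 17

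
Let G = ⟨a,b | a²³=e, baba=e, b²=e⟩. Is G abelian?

a·b = ab but b·a = a²²b, so a·b ≠ b·a and G is not abelian.

Answer: No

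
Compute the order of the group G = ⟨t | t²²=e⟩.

G is generated by a single element, so G is cyclic. The relator gives t²² = e and no smaller power is forced to be e, so the 22 powers {e, t, t², t³, t⁴, t⁵, t⁶, t⁷, t⁸, t⁹, t²¹, t²⁰, t¹², t¹³, t¹¹, t¹⁰, t¹⁴, t¹⁵, t¹⁶, t¹⁷, t¹⁸, t¹⁹} are distinct. Hence |G| = 22.

Answer: 22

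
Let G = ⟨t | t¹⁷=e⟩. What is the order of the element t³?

Compute successive powers until reaching e:
  (t³)¹ = t³, (t³)² = t⁶, (t³)³ = t⁹, (t³)⁴ = t¹², (t³)⁵ = t¹⁵, (t³)⁶ = t, (t³)⁷ = t⁴, (t³)⁸ = t⁷, (t³)⁹ = t¹⁰, (t³)¹⁰ = t¹³, (t³)¹¹ = t¹⁶, (t³)¹² = t², (t³)¹³ = t⁵, (t³)¹⁴ = t⁸, (t³)¹⁵ = t¹¹, (t³)¹⁶ = t¹⁴, (t³)¹⁷ = e.
The smallest positive k with (t³)ᵏ = e is 17.

Answer: 17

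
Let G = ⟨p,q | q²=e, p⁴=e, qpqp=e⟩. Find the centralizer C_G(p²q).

⟨p²q⟩ ⊆ C_G(p²q) since powers of p²q commute with p²q; so |C_G(p²q)| ≥ |⟨p²q⟩| = 2.
By orbit–stabilizer, |C_G(p²q)| = |G| / |conj. class of p²q| = 8 / 2 = 4.
The 4 elements commuting with p²q are {e, p², q, p²q}.

Answer: {e, p², q, p²q}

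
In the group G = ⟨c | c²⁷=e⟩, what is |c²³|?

Compute successive powers until reaching e:
  (c²³)¹ = c²³, (c²³)² = c¹⁹, (c²³)³ = c¹⁵, (c²³)⁴ = c¹¹, (c²³)⁵ = c⁷, (c²³)⁶ = c³, (c²³)⁷ = c²⁶, (c²³)⁸ = c²², (c²³)⁹ = c¹⁸, (c²³)¹⁰ = c¹⁴, (c²³)¹¹ = c¹⁰, (c²³)¹² = c⁶, (c²³)¹³ = c², (c²³)¹⁴ = c²⁵, (c²³)¹⁵ = c²¹, (c²³)¹⁶ = c¹⁷, (c²³)¹⁷ = c¹³, (c²³)¹⁸ = c⁹, (c²³)¹⁹ = c⁵, (c²³)²⁰ = c, (c²³)²¹ = c²⁴, (c²³)²² = c²⁰, (c²³)²³ = c¹⁶, (c²³)²⁴ = c¹², (c²³)²⁵ = c⁸, (c²³)²⁶ = c⁴, (c²³)²⁷ = e.
The smallest positive k with (c²³)ᵏ = e is 27.

Answer: 27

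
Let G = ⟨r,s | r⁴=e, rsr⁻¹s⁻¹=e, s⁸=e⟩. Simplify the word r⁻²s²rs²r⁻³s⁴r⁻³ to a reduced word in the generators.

Multiply left to right, reducing at each step:
  (r²) · s² = r²s²
  (r²s²) · r = r³s²
  (r³s²) · s² = r³s⁴
  (r³s⁴) · r⁻³ = s⁴
  (s⁴) · s⁴ = e
  e · r⁻³ = r

Answer: r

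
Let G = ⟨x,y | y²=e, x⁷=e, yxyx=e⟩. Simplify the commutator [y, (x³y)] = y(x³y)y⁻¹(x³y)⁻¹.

[y, (x³y)] = y·(x³y)·y⁻¹·(x³y)⁻¹.
  y · (x³y) = x⁴
  (x⁴) · y = x⁴y
  (x⁴y) · (x³y) = x

Answer: x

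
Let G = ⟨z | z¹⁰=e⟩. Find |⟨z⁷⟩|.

|⟨z⁷⟩| equals the order of z⁷. Compute successive powers until reaching e:
  (z⁷)¹ = z⁷, (z⁷)² = z⁴, (z⁷)³ = z, (z⁷)⁴ = z⁸, (z⁷)⁵ = z⁵, (z⁷)⁶ = z², (z⁷)⁷ = z⁹, (z⁷)⁸ = z⁶, (z⁷)⁹ = z³, (z⁷)¹⁰ = e.
The smallest positive k with (z⁷)ᵏ = e is 10, so |⟨z⁷⟩| = 10.

Answer: 10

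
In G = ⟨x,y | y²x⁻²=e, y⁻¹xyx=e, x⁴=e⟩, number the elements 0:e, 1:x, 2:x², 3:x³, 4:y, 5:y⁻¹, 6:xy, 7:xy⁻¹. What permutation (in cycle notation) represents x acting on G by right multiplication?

(0 1 2 3)(4 7 5 6)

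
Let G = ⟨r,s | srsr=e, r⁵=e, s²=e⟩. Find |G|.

Enumerate words in the generators, reducing via the relations: the distinct elements are
  {e, r, s, rs, r², r³, r⁴, r²s, r³s, r⁴s}.
No further products give new elements, so |G| = 10.

Answer: 10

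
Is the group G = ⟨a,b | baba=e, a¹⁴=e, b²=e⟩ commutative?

a·b = ab but b·a = a¹³b, so a·b ≠ b·a and G is not abelian.

Answer: No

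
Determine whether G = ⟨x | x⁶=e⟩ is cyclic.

|G| = 6. The element x has order 6 (its powers give 6 distinct elements), so ⟨x⟩ = G and G is cyclic.

Answer: Yes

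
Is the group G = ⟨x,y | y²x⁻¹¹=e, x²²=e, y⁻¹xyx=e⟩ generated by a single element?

Every cyclic group is abelian. But x·y = xy while y·x = x¹⁰y⁻¹, so x·y ≠ y·x and G is not abelian. Hence G is not cyclic.

Answer: No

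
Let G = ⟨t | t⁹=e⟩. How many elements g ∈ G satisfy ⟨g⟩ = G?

G is cyclic of order 9. An element generates G iff its order is 9, and a cyclic group of order 9 has exactly φ(9) = 6 such elements.

Answer: 6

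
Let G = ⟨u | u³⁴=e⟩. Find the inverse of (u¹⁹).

The order of (u¹⁹) is 34 (smallest k with (u¹⁹)ᵏ = e), so (u¹⁹)⁻¹ = (u¹⁹)³³ = u¹⁵.
Check: (u¹⁹) · (u¹⁵) → (u¹⁹) · u¹⁵ = e, giving e as required.

Answer: u¹⁵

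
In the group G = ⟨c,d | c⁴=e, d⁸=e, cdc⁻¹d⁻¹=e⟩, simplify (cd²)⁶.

Compute successive powers of (cd²), reducing at each step:
  (cd²)²: (cd²) · c = c²d²;   (c²d²) · d² = c²d⁴
  (cd²)³: (c²d⁴) · c = c³d⁴;   (c³d⁴) · d² = c³d⁶
  (cd²)⁴: (c³d⁶) · c = d⁶;   (d⁶) · d² = e
  (cd²)⁵: e · c = c;   c · d² = cd²
  (cd²)⁶: (cd²) · c = c²d²;   (c²d²) · d² = c²d⁴

Answer: c²d⁴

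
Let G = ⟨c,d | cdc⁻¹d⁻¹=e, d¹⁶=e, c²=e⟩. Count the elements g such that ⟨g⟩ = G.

⟨g⟩ = G would require ord(g) = |G| = 32, but the maximum element order in G is 16 < 32. So G is not cyclic and no single element generates it: the count is 0.

Answer: 0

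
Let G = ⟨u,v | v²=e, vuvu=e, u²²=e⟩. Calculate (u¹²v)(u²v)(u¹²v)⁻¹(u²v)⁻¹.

[(u¹²v), (u²v)] = (u¹²v)·(u²v)·(u¹²v)⁻¹·(u²v)⁻¹.
  (u¹²v) · (u²v) = u¹⁰
  (u¹⁰) · (u¹²v) = v
  v · (u²v) = u²⁰

Answer: u²⁰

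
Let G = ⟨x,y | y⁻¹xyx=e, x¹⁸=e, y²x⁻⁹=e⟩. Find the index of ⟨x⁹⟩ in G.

First find ord(x⁹) by computing successive powers:
  (x⁹)¹ = x⁹, (x⁹)² = e.
So |⟨x⁹⟩| = ord(x⁹) = 2. With |G| = 36, by Lagrange [G : ⟨x⁹⟩] = 36/2 = 18.

Answer: 18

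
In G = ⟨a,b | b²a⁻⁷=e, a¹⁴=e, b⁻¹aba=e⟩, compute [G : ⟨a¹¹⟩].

First find ord(a¹¹) by computing successive powers:
  (a¹¹)¹ = a¹¹, (a¹¹)² = a⁸, (a¹¹)³ = a⁵, (a¹¹)⁴ = a², (a¹¹)⁵ = a¹³, (a¹¹)⁶ = a¹⁰, (a¹¹)⁷ = a⁷, (a¹¹)⁸ = a⁴, (a¹¹)⁹ = a, (a¹¹)¹⁰ = a¹², (a¹¹)¹¹ = a⁹, (a¹¹)¹² = a⁶, (a¹¹)¹³ = a³, (a¹¹)¹⁴ = e.
So |⟨a¹¹⟩| = ord(a¹¹) = 14. With |G| = 28, by Lagrange [G : ⟨a¹¹⟩] = 28/14 = 2.

Answer: 2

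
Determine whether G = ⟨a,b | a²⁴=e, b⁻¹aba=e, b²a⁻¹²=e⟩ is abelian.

a·b = ab but b·a = a¹¹b⁻¹, so a·b ≠ b·a and G is not abelian.

Answer: No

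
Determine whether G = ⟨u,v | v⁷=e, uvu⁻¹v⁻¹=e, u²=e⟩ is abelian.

Each pair of generators commutes: u·v = uv = v·u. Since the generators pairwise commute, every element of G commutes with every other, so G is abelian.

Answer: Yes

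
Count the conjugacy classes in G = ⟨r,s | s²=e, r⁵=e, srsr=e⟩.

The conjugacy classes (representative and size) are:
  [e] (size 1), [r] (size 2), [r²] (size 2), [s] (size 5).
Class equation: 1 + 2 + 2 + 5 = 10 = |G|. So G has 4 conjugacy classes.

Answer: 4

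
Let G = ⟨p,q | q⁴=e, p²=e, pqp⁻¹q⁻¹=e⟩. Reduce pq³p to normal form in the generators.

Multiply left to right, reducing at each step:
  p · q³ = pq³
  (pq³) · p = q³

Answer: q³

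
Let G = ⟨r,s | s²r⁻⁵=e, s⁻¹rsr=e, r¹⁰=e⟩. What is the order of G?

Enumerate words in the generators, reducing via the relations: the distinct elements are
  {e, r, s, rs, r², r³, r⁴, r⁵, r⁶, r⁷, r⁸, r⁹, r²s, r³s, r⁴s, s⁻¹, rs⁻¹, r²s⁻¹, r³s⁻¹, r⁴s⁻¹}.
No further products give new elements, so |G| = 20.

Answer: 20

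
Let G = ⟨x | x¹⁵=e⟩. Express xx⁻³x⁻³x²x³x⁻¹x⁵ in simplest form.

Multiply left to right, reducing at each step:
  x · x⁻³ = x¹³
  (x¹³) · x⁻³ = x¹⁰
  (x¹⁰) · x² = x¹²
  (x¹²) · x³ = e
  e · x⁻¹ = x¹⁴
  (x¹⁴) · x⁵ = x⁴

Answer: x⁴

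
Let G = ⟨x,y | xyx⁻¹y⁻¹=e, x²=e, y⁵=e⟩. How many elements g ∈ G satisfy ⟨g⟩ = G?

G is cyclic of order 10. An element generates G iff its order is 10, and a cyclic group of order 10 has exactly φ(10) = 4 such elements.

Answer: 4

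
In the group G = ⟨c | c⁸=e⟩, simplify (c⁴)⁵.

Compute successive powers of (c⁴), reducing at each step:
  (c⁴)²: (c⁴) · c⁴ = e
  (c⁴)³: e · c⁴ = c⁴
  (c⁴)⁴: (c⁴) · c⁴ = e
  (c⁴)⁵: e · c⁴ = c⁴

Answer: c⁴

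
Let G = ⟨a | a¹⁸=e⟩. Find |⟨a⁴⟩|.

|⟨a⁴⟩| equals the order of a⁴. Compute successive powers until reaching e:
  (a⁴)¹ = a⁴, (a⁴)² = a⁸, (a⁴)³ = a¹², (a⁴)⁴ = a¹⁶, (a⁴)⁵ = a², (a⁴)⁶ = a⁶, (a⁴)⁷ = a¹⁰, (a⁴)⁸ = a¹⁴, (a⁴)⁹ = e.
The smallest positive k with (a⁴)ᵏ = e is 9, so |⟨a⁴⟩| = 9.

Answer: 9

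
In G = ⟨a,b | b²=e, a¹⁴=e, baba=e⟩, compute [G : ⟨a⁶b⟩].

First find ord(a⁶b) by computing successive powers:
  (a⁶b)¹ = a⁶b, (a⁶b)² = e.
So |⟨a⁶b⟩| = ord(a⁶b) = 2. With |G| = 28, by Lagrange [G : ⟨a⁶b⟩] = 28/2 = 14.

Answer: 14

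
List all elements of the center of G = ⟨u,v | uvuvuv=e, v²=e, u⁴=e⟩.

An element z ∈ Z(G) iff z commutes with every generator.
For example e is central: e·u = u = u·e; e·v = v = v·e.
Whereas u ∉ Z(G) since u·v = uv ≠ vu = v·u.
Checking each of the 24 elements this way gives Z(G) = {e}, of order 1.

Answer: {e}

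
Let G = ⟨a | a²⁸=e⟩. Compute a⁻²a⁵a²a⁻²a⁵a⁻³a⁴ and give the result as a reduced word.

Multiply left to right, reducing at each step:
  (a²⁶) · a⁵ = a³
  (a³) · a² = a⁵
  (a⁵) · a⁻² = a³
  (a³) · a⁵ = a⁸
  (a⁸) · a⁻³ = a⁵
  (a⁵) · a⁴ = a⁹

Answer: a⁹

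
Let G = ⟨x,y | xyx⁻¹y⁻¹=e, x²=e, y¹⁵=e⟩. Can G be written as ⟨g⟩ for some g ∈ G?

|G| = 30. The element xy has order 30 (its powers give 30 distinct elements), so ⟨xy⟩ = G and G is cyclic.

Answer: Yes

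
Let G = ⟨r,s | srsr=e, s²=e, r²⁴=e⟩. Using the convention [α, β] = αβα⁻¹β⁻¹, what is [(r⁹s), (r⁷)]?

[(r⁹s), (r⁷)] = (r⁹s)·(r⁷)·(r⁹s)⁻¹·(r⁷)⁻¹.
  (r⁹s) · (r⁷) = r²s
  (r²s) · (r⁹s) = r¹⁷
  (r¹⁷) · (r¹⁷) = r¹⁰

Answer: r¹⁰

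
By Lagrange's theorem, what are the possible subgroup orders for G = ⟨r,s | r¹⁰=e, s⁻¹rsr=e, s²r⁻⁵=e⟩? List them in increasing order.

|G| = 20 = 2² · 5. By Lagrange's theorem the order of any subgroup divides 20; the divisors of 20 are 1, 2, 4, 5, 10, 20.

Answer: 1, 2, 4, 5, 10, 20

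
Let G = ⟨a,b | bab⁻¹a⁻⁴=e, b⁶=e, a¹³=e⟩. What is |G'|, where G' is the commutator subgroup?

G' = [G, G] is generated by all commutators. The generator-pair commutators are: [a, b] = a¹⁰.
The subgroup they normally generate is {e, a, a², a³, a⁴, a⁵, a⁶, a⁷, a⁸, a⁹, a¹⁰, a¹¹, a¹²}, of order 13.
Check: |G/G'| = 78/13 = 6 is the order of the abelianisation.

Answer: 13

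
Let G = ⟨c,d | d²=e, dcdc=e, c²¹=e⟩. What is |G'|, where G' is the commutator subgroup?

G' = [G, G] is generated by all commutators. The generator-pair commutators are: [c, d] = c².
The subgroup they normally generate is {e, c, c², c³, c⁴, c⁵, c⁶, c⁷, c⁸, c⁹, c¹⁰, c¹¹, c¹², c¹³, c¹⁴, c¹⁵, c¹⁶, c¹⁷, c¹⁸, c¹⁹, c²⁰}, of order 21.
Check: |G/G'| = 42/21 = 2 is the order of the abelianisation.

Answer: 21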